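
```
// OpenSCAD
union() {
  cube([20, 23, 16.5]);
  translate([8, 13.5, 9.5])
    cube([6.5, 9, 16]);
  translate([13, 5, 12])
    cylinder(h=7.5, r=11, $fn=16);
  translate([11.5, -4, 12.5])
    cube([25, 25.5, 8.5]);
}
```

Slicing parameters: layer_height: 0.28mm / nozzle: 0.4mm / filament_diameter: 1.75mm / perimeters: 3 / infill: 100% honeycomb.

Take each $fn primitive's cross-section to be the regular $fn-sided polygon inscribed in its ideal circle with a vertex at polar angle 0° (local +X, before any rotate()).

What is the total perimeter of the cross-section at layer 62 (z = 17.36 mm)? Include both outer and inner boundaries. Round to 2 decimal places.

115.89 mm

At z = 17.36 mm: the cube does not reach this height (z outside [0, 16.5]); the 6.5×9 cube at (8, 13.5) contributes its full rectangle (perimeter 31.00 mm); the r=11 cylinder at (13, 5) contributes a regular 16-gon of circumradius 11 (perimeter = 2·16·11.000·sin(180°/16) = 68.67 mm); the cube at (11.5, -4) (footprint 25×25.5) is included at this height (perimeter 101.00 mm); Merging all regions: the regions partially overlap (shared area 237.67 mm²), so the edge portions inside another operand are dropped and the merged outline is re-measured after clipping — boundary = 115.89 mm. Overall, the cross-section is a single solid region. Total boundary length (outer) = 115.89 mm.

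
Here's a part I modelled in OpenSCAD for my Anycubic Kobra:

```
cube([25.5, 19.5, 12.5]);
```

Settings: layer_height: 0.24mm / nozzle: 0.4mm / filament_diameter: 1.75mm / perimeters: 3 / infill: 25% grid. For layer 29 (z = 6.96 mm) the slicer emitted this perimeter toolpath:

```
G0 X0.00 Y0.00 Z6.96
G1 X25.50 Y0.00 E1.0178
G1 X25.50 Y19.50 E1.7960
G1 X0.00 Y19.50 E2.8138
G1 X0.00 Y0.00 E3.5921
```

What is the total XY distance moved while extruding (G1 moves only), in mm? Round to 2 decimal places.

90.00 mm

Sum the Euclidean lengths of each G1 segment: total = 90.00 mm.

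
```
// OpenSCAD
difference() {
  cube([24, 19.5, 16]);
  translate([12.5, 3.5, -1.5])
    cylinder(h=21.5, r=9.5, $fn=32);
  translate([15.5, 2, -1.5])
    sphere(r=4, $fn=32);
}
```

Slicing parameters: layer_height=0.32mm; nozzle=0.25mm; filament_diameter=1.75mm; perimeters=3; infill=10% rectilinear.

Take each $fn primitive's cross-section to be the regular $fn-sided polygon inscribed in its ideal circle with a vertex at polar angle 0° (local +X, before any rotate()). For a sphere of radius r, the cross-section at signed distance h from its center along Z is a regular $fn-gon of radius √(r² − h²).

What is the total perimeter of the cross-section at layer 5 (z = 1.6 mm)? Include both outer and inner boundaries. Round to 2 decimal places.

At z = 1.6 mm: the cube (footprint 24×19.5) is included at this height (perimeter 87.00 mm); the r=9.5 cylinder at (12.5, 3.5) gives a regular 32-gon of circumradius 9.5 (constant along its height) (perimeter = 2·32·9.500·sin(180°/32) = 59.59 mm); the r=4 sphere at (15.5, 2) contributes a regular 32-gon of circumradius √(4²−3.1²) = 2.528 (perimeter = 2·32·2.528·sin(180°/32) = 15.86 mm); Taking the first minus the rest: starting from the 24×19.5 cube, the r=9.5 cylinder at (12.5, 3.5) partially overlaps it — only the 205.59 mm² overlap (of its 281.71 mm²) is removed, clipping the outline; the r=4 sphere at (15.5, 2) misses the remaining region (no effect) — boundary = 106.33 mm. Overall, the cross-section is a single solid region. Total boundary length (outer) = 106.33 mm.

106.33 mm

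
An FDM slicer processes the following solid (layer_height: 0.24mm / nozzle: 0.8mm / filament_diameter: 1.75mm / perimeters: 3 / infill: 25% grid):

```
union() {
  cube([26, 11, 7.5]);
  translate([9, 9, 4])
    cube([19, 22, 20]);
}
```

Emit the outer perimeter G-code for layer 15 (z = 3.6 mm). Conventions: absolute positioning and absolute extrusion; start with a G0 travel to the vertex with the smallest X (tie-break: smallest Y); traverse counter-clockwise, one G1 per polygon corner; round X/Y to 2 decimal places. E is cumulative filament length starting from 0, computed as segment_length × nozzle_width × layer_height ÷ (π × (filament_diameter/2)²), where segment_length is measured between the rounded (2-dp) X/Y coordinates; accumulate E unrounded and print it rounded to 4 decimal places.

G0 X0.00 Y0.00 Z3.60
G1 X26.00 Y0.00 E2.0754
G1 X26.00 Y11.00 E2.9535
G1 X0.00 Y11.00 E5.0289
G1 X0.00 Y0.00 E5.9070

At z = 3.6 mm: the cube (footprint 26×11) is included at this height; the cube at (9, 9) is not intersected at this z (z outside [4, 24]); Taking the union: only the 26×11 cube is present, so the union is just that shape — 1 connected region. The outline is a single polygon with 4 vertices. Extrusion per mm of travel: 0.8 × 0.24 / (π × 0.875²) = 0.079824. Accumulating E over each segment gives final E = 5.9070.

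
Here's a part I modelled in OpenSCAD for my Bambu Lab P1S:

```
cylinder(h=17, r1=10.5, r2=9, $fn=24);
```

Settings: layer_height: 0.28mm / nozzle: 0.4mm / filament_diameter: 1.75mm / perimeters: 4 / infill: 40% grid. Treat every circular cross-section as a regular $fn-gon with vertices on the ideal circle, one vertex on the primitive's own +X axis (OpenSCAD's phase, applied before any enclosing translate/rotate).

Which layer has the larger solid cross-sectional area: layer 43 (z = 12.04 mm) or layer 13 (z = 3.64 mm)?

Layer 43 (z = 12.04): the cone contributes a regular 24-gon of circumradius 9.438 (interpolated between r1=10.5 and r2=9 at t=0.708) (area = (24/2)·9.438²·sin(360°/24) = 276.63 mm²). So its area = 276.63 mm². Layer 13 (z = 3.64): the cone (r1=10.5→r2=9) has section circumradius 10.179 here — a regular 24-gon (area = (24/2)·10.179²·sin(360°/24) = 321.79 mm²). So its area = 321.79 mm². Layer 13 is larger (321.79 vs 276.63 mm²).

layer 13 (z = 3.64 mm)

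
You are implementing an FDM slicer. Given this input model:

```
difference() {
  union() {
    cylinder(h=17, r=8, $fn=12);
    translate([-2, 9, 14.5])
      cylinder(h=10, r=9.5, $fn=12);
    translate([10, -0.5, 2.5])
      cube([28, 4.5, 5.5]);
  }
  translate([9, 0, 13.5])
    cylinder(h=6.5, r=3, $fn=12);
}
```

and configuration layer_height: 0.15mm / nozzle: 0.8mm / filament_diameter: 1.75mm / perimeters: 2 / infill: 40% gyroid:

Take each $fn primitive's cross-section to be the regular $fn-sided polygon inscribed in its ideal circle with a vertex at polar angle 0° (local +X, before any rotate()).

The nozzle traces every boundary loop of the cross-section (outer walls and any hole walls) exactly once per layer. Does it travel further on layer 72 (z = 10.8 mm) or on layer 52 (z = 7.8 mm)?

Layer 72 (z = 10.8): the r=8 cylinder gives a regular 12-gon of circumradius 8 (constant along its height) (perimeter = 2·12·8.000·sin(180°/12) = 49.69 mm); the cylinder at (-2, 9) does not reach this height (z outside [14.5, 24.5]); the cube at (10, -0.5) does not reach this height (z outside [2.5, 8]); Merging all regions: only the r=8 cylinder is present, so the union is just that shape — boundary = 49.69 mm; the cylinder at (9, 0) is absent (z outside [13.5, 20]); After the difference (first − rest): none of the subtracted shapes is present at this height, so the result so far is unchanged — boundary = 49.69 mm. So its perimeter = 49.69 mm. Layer 52 (z = 7.8): the r=8 cylinder gives a regular 12-gon of circumradius 8 (constant along its height) (perimeter = 2·12·8.000·sin(180°/12) = 49.69 mm); the cylinder at (-2, 9) is absent (z outside [14.5, 24.5]); the cube at (10, -0.5) is present — its section is the full 28×4.5 rectangle (perimeter 65.00 mm); Combining (union): the 2 present regions are separate (no shared area or edge), so areas and boundary lengths simply add and each stays a separate island — boundary = 114.69 mm; the cylinder at (9, 0) does not reach this height (z outside [13.5, 20]); After the difference (first − rest): none of the subtracted shapes is present at this height, so the result so far is unchanged — boundary = 114.69 mm. So its perimeter = 114.69 mm. Layer 52 is larger (114.69 vs 49.69 mm).

layer 52 (z = 7.8 mm)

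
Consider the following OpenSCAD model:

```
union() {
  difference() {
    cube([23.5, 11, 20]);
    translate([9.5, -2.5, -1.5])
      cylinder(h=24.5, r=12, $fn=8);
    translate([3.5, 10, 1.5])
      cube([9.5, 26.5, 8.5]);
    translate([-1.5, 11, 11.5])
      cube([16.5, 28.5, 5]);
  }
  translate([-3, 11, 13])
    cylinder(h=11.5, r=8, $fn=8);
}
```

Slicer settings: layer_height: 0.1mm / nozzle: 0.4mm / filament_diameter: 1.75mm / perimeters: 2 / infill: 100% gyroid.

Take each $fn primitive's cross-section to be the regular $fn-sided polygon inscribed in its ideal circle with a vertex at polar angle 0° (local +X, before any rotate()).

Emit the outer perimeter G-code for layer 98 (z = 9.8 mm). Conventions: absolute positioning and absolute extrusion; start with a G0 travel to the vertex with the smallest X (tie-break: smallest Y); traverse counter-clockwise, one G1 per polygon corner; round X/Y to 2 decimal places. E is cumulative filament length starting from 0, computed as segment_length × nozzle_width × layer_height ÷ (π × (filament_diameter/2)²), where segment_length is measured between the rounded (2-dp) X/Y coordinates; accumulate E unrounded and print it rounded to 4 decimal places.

At z = 9.8 mm: the cube (footprint 23.5×11) is included at this height; the r=12 cylinder at (9.5, -2.5) gives a regular 8-gon of circumradius 12 (constant along its height); the cube at (3.5, 10) (footprint 9.5×26.5) is included at this height; the cube at (-1.5, 11) is absent (z outside [11.5, 16.5]); Taking the first minus the rest: starting from the 23.5×11 cube, the r=12 cylinder at (9.5, -2.5) partially overlaps it — only the 143.65 mm² overlap (of its 407.29 mm²) is removed, clipping the outline; the 9.5×26.5 cube at (3.5, 10) partially overlaps it — only the 9.50 mm² overlap (of its 251.75 mm²) is removed, clipping the outline — 1 connected region; the cylinder at (-3, 11) is not intersected at this z (z outside [13, 24.5]); Taking the union: only the result so far is present, so the union is just that shape — 1 connected region. The outline is a single polygon with 12 vertices. Extrusion per mm of travel: 0.4 × 0.1 / (π × 0.875²) = 0.016630. Accumulating E over each segment gives final E = 1.2390.

G0 X0.00 Y3.54 Z9.80
G1 X1.01 Y5.99 E0.0441
G1 X9.50 Y9.50 E0.1968
G1 X17.99 Y5.99 E0.3496
G1 X20.46 Y0.00 E0.4574
G1 X23.50 Y0.00 E0.5079
G1 X23.50 Y11.00 E0.6909
G1 X13.00 Y11.00 E0.8655
G1 X13.00 Y10.00 E0.8821
G1 X3.50 Y10.00 E1.0401
G1 X3.50 Y11.00 E1.0567
G1 X0.00 Y11.00 E1.1149
G1 X0.00 Y3.54 E1.2390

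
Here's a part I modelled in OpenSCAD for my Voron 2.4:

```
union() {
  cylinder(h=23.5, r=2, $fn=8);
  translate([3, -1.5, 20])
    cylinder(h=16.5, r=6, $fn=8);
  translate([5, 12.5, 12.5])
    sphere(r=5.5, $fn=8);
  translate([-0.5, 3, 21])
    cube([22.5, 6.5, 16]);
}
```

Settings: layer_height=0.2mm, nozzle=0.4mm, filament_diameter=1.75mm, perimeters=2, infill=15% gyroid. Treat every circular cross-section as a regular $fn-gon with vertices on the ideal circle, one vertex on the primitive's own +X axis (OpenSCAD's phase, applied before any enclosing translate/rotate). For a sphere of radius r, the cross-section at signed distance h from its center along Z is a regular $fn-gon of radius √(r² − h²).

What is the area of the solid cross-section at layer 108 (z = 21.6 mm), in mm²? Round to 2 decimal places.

At z = 21.6 mm: the r=2 cylinder gives a regular 8-gon of circumradius 2 (constant along its height) (area = (8/2)·2.000²·sin(360°/8) = 11.31 mm²); the cylinder at (3, -1.5): section is a regular 8-gon, circumradius r=6 (area = (8/2)·6.000²·sin(360°/8) = 101.82 mm²); the sphere at (5, 12.5) does not reach this height (|z−center|=9.100 > r=5.5); the 22.5×6.5 cube at (-0.5, 3) contributes its full rectangle (area 146.25 mm²); Taking the union: the regions partially overlap — summed areas 259.39 mm² minus the doubly-counted overlap 16.74 mm² gives 242.64 mm² — area = 242.64 mm². Overall, the cross-section is a single solid region. Net area = 242.64 mm².

242.64 mm²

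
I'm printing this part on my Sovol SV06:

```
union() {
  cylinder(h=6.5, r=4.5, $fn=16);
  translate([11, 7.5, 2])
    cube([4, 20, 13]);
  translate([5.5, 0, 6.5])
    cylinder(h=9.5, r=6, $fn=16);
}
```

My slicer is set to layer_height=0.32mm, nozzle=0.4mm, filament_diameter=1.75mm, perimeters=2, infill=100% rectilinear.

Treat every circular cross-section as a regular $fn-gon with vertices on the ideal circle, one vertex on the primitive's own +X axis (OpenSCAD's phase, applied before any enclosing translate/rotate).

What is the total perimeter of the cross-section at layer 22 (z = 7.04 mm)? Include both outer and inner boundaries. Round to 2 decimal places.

85.46 mm

At z = 7.04 mm: the cylinder is absent (z outside [0, 6.5]); the cube at (11, 7.5) is present — its section is the full 4×20 rectangle (perimeter 48.00 mm); the cylinder at (5.5, 0): section is a regular 16-gon, circumradius r=6 (perimeter = 2·16·6.000·sin(180°/16) = 37.46 mm); Taking the union: the 2 present regions are separate (no shared area or edge), so areas and boundary lengths simply add and each stays a separate island — boundary = 85.46 mm. Overall, the cross-section has 2 separate islands. Total boundary length (outer) = 85.46 mm.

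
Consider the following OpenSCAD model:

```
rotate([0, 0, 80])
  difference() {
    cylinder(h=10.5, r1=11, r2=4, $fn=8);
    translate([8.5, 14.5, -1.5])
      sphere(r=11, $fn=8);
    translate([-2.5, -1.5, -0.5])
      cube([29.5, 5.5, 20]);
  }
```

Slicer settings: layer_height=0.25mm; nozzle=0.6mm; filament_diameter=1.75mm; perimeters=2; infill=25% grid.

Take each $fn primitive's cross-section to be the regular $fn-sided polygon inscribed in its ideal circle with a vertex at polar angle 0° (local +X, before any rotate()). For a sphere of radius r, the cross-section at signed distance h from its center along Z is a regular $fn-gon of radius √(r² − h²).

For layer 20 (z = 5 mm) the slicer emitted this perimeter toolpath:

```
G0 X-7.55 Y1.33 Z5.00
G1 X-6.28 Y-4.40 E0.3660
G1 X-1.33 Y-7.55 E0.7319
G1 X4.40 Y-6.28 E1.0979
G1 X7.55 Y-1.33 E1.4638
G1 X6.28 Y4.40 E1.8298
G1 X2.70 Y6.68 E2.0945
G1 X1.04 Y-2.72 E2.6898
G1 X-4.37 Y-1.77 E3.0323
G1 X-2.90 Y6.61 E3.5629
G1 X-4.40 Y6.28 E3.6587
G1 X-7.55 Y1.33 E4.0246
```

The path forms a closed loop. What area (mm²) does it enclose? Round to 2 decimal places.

Apply the shoelace formula to the sequence of (X, Y) vertices; enclosed area = 114.15 mm².

114.15 mm²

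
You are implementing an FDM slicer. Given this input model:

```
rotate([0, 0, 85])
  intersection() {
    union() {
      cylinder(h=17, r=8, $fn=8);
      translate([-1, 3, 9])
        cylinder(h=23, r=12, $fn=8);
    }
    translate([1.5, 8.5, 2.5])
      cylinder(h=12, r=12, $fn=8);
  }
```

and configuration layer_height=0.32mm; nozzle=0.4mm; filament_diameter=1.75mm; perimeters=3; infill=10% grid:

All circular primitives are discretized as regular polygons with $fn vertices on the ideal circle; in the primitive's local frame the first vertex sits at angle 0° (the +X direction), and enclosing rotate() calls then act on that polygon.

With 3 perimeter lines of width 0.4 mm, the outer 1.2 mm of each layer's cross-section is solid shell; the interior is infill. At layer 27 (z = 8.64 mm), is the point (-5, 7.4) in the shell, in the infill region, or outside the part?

outside

At z = 8.64 mm: the r=8 cylinder contributes a regular 8-gon of circumradius 8; the cylinder at (-1, 3) does not reach this height (z outside [9, 32]); Merging all regions: only the r=8 cylinder is present, so the union is just that shape — 1 connected region; the r=12 cylinder at (1.5, 8.5) contributes a regular 8-gon of circumradius 12; Keeping only the common overlap: the r=12 cylinder at (1.5, 8.5) partially overlaps that combined region; clipping to the common part keeps 118.50 mm² — 1 connected region; (rotated 85° about Z; rotation is an isometry so areas/perimeters/island counts are preserved). Overall, the cross-section is a single solid region. Undo the 85° rotation: the query point maps to (6.936, 5.626) in the un-rotated model frame. The nearest boundary edge runs (5.66, 5.66)→(8.00, 0.00); distance from the point to it = 1.17 mm. The point is not inside any of the regions above, so it lies outside the cross-section (1.17 mm from the nearest boundary).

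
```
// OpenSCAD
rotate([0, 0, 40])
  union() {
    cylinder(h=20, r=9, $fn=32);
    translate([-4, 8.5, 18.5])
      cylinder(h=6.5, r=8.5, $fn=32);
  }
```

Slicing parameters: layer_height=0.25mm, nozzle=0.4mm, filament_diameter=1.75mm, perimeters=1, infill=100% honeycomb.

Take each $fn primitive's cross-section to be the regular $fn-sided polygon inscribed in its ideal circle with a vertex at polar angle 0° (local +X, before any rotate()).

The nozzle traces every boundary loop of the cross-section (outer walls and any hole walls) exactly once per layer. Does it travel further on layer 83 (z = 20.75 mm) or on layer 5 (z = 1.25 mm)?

layer 5 (z = 1.25 mm)

Layer 83 (z = 20.75): the cylinder is not intersected at this z (z outside [0, 20]); the r=8.5 cylinder at (-4, 8.5) contributes a regular 32-gon of circumradius 8.5 (perimeter = 2·32·8.500·sin(180°/32) = 53.32 mm); Taking the union: only the r=8.5 cylinder at (-4, 8.5) is present, so the union is just that shape — boundary = 53.32 mm; (whole slice rotated 40° about Z — lengths, areas and connectivity unchanged). So its perimeter = 53.32 mm. Layer 5 (z = 1.25): the r=9 cylinder contributes a regular 32-gon of circumradius 9 (perimeter = 2·32·9.000·sin(180°/32) = 56.46 mm); the cylinder at (-4, 8.5) does not reach this height (z outside [18.5, 25]); Combining (union): only the r=9 cylinder is present, so the union is just that shape — boundary = 56.46 mm; (rotated 40° about Z; rotation is an isometry so areas/perimeters/island counts are preserved). So its perimeter = 56.46 mm. Layer 5 is larger (56.46 vs 53.32 mm).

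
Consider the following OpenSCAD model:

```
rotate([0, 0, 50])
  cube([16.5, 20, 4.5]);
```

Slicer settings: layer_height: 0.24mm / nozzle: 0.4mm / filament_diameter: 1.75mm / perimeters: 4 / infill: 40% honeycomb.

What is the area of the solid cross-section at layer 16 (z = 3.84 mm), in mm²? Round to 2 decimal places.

At z = 3.84 mm: the cube (footprint 16.5×20) is included at this height (area 330.00 mm²); (rotated 50° about Z; rotation is an isometry so areas/perimeters/island counts are preserved). Overall, the cross-section is a single solid region. Net area = 330.00 mm².

330.00 mm²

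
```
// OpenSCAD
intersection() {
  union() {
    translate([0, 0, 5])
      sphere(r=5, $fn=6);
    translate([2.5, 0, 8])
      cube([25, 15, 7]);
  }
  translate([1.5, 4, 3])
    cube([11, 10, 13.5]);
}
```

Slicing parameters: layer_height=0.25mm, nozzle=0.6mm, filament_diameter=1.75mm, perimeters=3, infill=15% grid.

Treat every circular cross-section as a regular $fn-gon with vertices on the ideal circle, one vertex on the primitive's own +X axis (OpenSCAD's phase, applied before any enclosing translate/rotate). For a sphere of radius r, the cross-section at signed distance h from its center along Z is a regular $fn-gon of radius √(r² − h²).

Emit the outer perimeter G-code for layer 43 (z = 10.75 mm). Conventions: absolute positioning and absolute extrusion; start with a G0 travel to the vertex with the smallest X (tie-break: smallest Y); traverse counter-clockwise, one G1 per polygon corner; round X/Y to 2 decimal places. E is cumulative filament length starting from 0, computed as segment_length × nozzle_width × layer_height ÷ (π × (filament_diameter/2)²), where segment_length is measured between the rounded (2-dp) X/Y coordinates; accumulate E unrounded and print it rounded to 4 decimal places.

At z = 10.75 mm: the sphere is not intersected at this z (|z−center|=5.750 > r=5); the cube at (2.5, 0) (footprint 25×15) is included at this height; Merging all regions: only the 25×15 cube at (2.5, 0) is present, so the union is just that shape — 1 connected region; the 11×10 cube at (1.5, 4) contributes its full rectangle; Taking the intersection: the 11×10 cube at (1.5, 4) partially overlaps that combined region; clipping to the common part keeps 100.00 mm² — 1 connected region. The outline is a single polygon with 4 vertices. Extrusion per mm of travel: 0.6 × 0.25 / (π × 0.875²) = 0.062363. Accumulating E over each segment gives final E = 2.4945.

G0 X2.50 Y4.00 Z10.75
G1 X12.50 Y4.00 E0.6236
G1 X12.50 Y14.00 E1.2473
G1 X2.50 Y14.00 E1.8709
G1 X2.50 Y4.00 E2.4945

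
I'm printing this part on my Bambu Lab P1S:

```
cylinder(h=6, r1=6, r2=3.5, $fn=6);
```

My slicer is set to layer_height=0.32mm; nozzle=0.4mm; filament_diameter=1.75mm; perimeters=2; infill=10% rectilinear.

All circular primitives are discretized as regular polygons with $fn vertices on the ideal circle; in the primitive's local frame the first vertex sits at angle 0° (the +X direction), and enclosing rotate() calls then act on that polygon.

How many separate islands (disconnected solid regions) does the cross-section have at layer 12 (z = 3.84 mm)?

1

At z = 3.84 mm: the cone contributes a regular 6-gon of circumradius 4.400 (interpolated between r1=6 and r2=3.5 at t=0.640). Overall, the cross-section is a single solid region. Island count = 1.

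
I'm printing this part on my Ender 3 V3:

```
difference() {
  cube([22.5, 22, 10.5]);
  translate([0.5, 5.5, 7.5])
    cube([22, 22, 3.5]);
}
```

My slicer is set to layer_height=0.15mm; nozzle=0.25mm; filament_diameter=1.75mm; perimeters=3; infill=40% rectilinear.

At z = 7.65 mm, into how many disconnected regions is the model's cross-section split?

At z = 7.65 mm: the cube is present — its section is the full 22.5×22 rectangle; the cube at (0.5, 5.5) is present — its section is the full 22×22 rectangle; After the difference (first − rest): starting from the 22.5×22 cube, the 22×22 cube at (0.5, 5.5) partially overlaps it — only the 363.00 mm² overlap (of its 484.00 mm²) is removed, clipping the outline — 1 connected region. The result has 1 disconnected region.

1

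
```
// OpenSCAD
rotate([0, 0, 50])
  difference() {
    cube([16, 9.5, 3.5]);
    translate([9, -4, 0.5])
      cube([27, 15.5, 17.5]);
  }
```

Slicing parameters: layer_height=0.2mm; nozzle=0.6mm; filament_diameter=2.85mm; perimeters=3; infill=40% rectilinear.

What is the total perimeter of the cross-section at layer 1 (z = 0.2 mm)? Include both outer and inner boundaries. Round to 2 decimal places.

At z = 0.2 mm: the 16×9.5 cube contributes its full rectangle (perimeter 51.00 mm); the cube at (9, -4) is not intersected at this z (z outside [0.5, 18]); Subtracting the remaining from the first: none of the subtracted shapes is present at this height, so the 16×9.5 cube is unchanged — boundary = 51.00 mm; (rotated 50° about Z; rotation is an isometry so areas/perimeters/island counts are preserved). Overall, the cross-section is a single solid region. Total boundary length (outer) = 51.00 mm.

51.00 mm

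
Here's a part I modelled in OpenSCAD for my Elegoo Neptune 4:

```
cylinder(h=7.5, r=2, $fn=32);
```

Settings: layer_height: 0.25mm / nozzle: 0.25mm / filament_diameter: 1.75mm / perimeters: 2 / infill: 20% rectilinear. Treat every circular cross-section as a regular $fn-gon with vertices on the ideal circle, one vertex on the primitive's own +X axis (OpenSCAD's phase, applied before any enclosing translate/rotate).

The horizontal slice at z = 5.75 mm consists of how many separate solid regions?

1

At z = 5.75 mm: the r=2 cylinder contributes a regular 32-gon of circumradius 2. The result has 1 disconnected region.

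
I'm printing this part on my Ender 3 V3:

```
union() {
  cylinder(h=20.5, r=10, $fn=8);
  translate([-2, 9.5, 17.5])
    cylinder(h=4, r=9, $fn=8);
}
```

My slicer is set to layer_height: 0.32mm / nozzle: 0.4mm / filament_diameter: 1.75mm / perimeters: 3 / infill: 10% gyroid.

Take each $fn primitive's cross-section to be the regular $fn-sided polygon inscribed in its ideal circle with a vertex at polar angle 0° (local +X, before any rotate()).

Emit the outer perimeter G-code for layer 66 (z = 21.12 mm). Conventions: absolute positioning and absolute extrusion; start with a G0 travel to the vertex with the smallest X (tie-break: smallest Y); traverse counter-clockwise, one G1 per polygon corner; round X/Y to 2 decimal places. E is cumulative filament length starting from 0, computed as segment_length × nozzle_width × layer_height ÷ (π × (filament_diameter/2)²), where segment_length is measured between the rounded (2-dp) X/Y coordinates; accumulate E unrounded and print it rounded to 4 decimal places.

G0 X-11.00 Y9.50 Z21.12
G1 X-8.36 Y3.14 E0.3665
G1 X-2.00 Y0.50 E0.7329
G1 X4.36 Y3.14 E1.0994
G1 X7.00 Y9.50 E1.4658
G1 X4.36 Y15.86 E1.8323
G1 X-2.00 Y18.50 E2.1987
G1 X-8.36 Y15.86 E2.5652
G1 X-11.00 Y9.50 E2.9316

At z = 21.12 mm: the cylinder is not intersected at this z (z outside [0, 20.5]); the r=9 cylinder at (-2, 9.5) gives a regular 8-gon of circumradius 9 (constant along its height); Combining (union): only the r=9 cylinder at (-2, 9.5) is present, so the union is just that shape — 1 connected region. The outline is a single polygon with 8 vertices. Extrusion per mm of travel: 0.4 × 0.32 / (π × 0.875²) = 0.053216. Accumulating E over each segment gives final E = 2.9316.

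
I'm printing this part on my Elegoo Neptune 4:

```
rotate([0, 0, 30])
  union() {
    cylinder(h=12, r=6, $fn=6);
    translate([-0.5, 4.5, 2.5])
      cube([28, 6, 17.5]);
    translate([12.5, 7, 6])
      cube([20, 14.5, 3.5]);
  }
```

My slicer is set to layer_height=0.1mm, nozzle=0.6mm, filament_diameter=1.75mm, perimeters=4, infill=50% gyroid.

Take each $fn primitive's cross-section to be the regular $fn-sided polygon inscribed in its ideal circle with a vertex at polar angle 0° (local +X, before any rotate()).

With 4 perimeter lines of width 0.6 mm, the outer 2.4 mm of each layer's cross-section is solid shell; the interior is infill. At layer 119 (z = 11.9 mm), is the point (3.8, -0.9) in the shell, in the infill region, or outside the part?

At z = 11.9 mm: the cylinder: section is a regular 6-gon, circumradius r=6; the cube at (-0.5, 4.5) is present — its section is the full 28×6 rectangle; the cube at (12.5, 7) is absent (z outside [6, 9.5]); Combining (union): the regions partially overlap (shared area 2.58 mm²), so overlapping operands fuse into one piece — 1 connected region; (whole slice rotated 30° about Z — lengths, areas and connectivity unchanged). Overall, the cross-section is a single solid region. Undo the 30° rotation: the query point maps to (2.841, -2.679) in the un-rotated model frame. The nearest boundary edge runs (6.00, 0.00)→(3.00, -5.20); distance from the point to it = 1.40 mm. The point is inside the cross-section, 1.40 mm from the nearest boundary — within the 2.4 mm shell band (4 × 0.6).

shell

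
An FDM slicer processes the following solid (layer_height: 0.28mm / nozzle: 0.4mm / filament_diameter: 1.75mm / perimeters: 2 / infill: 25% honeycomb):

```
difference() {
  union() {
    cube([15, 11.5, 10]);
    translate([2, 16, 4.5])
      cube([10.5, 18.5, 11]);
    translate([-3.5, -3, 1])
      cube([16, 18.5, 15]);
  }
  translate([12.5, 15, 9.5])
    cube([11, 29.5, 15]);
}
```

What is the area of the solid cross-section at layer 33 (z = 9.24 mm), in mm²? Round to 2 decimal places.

At z = 9.24 mm: the 15×11.5 cube contributes its full rectangle (area 172.50 mm²); the 10.5×18.5 cube at (2, 16) contributes its full rectangle (area 194.25 mm²); the cube at (-3.5, -3) is present — its section is the full 16×18.5 rectangle (area 296.00 mm²); Taking the union: the regions partially overlap — summed areas 662.75 mm² minus the doubly-counted overlap 143.75 mm² gives 519.00 mm² — area = 519.00 mm²; the cube at (12.5, 15) is not intersected at this z (z outside [9.5, 24.5]); After the difference (first − rest): none of the subtracted shapes is present at this height, so the result so far is unchanged — area = 519.00 mm². Overall, the cross-section has 2 separate islands. Net area = 519.00 mm².

519.00 mm²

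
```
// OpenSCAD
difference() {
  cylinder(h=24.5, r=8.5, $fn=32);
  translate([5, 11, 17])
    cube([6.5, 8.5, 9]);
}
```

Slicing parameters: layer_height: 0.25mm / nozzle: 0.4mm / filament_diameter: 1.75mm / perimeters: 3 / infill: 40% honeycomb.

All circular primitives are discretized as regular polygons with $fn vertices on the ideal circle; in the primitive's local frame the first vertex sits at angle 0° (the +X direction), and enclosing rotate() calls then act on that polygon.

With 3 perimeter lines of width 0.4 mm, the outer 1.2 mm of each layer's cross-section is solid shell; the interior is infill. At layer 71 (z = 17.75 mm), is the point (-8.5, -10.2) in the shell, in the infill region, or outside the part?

At z = 17.75 mm: the r=8.5 cylinder gives a regular 32-gon of circumradius 8.5 (constant along its height); the cube at (5, 11) (footprint 6.5×8.5) is included at this height; Taking the first minus the rest: starting from the r=8.5 cylinder, the 6.5×8.5 cube at (5, 11) misses the remaining region (no effect) — 1 connected region. Overall, the cross-section is a single solid region. The nearest boundary edge runs (-4.72, -7.07)→(-6.01, -6.01); distance from the point to it = 4.82 mm. The point is not inside any of the regions above, so it lies outside the cross-section (4.82 mm from the nearest boundary).

outside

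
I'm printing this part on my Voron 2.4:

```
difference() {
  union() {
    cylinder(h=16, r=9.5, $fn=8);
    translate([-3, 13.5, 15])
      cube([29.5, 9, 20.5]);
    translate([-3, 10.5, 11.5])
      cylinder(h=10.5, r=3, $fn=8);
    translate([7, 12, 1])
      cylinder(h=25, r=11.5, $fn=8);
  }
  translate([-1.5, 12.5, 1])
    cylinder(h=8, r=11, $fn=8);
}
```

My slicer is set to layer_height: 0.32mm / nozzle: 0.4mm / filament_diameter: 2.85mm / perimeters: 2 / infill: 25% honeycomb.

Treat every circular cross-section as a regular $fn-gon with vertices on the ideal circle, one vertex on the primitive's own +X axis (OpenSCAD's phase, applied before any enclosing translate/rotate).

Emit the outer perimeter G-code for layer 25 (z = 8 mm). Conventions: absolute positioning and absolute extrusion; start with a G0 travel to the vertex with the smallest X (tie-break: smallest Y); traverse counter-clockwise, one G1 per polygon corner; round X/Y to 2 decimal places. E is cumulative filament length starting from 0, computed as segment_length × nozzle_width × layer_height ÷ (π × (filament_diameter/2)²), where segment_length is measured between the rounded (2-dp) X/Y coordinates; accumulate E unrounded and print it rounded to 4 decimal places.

G0 X-9.50 Y0.00 Z8.00
G1 X-6.72 Y-6.72 E0.1459
G1 X0.00 Y-9.50 E0.2918
G1 X6.72 Y-6.72 E0.4377
G1 X9.50 Y0.00 E0.5837
G1 X8.96 Y1.31 E0.6121
G1 X15.13 Y3.87 E0.7461
G1 X18.50 Y12.00 E0.9227
G1 X15.13 Y20.13 E1.0993
G1 X7.00 Y23.50 E1.2759
G1 X2.75 Y21.74 E1.3682
G1 X6.28 Y20.28 E1.4448
G1 X9.50 Y12.50 E1.6138
G1 X6.28 Y4.72 E1.7827
G1 X-1.50 Y1.50 E1.9517
G1 X-7.80 Y4.11 E2.0885
G1 X-9.50 Y0.00 E2.1777

At z = 8 mm: the cylinder: section is a regular 8-gon, circumradius r=9.5; the cube at (-3, 13.5) is not intersected at this z (z outside [15, 35.5]); the cylinder at (-3, 10.5) is absent (z outside [11.5, 22]); the cylinder at (7, 12): section is a regular 8-gon, circumradius r=11.5; Combining (union): the regions partially overlap (shared area 59.13 mm²), so overlapping operands fuse into one piece — 1 connected region; the r=11 cylinder at (-1.5, 12.5) contributes a regular 8-gon of circumradius 11; Subtracting the remaining from the first: starting from the result so far, the r=11 cylinder at (-1.5, 12.5) partially overlaps it — only the 211.10 mm² overlap (of its 342.24 mm²) is removed, clipping the outline — 1 connected region. The outline is a single polygon with 16 vertices. Extrusion per mm of travel: 0.4 × 0.32 / (π × 1.425²) = 0.020065. Accumulating E over each segment gives final E = 2.1777.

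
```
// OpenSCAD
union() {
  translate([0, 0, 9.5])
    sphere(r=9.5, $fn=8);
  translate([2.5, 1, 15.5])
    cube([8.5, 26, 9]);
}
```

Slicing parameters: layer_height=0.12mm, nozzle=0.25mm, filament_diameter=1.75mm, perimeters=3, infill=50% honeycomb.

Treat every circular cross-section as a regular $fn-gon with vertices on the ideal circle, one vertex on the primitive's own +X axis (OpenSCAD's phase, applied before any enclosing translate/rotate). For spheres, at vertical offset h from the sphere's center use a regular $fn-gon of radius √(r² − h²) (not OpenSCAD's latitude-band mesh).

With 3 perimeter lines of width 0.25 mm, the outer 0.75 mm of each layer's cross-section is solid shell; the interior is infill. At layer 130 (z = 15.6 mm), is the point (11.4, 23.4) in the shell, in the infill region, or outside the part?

outside

At z = 15.6 mm: the r=9.5 sphere contributes a regular 8-gon of circumradius √(9.5²−6.1²) = 7.283; the cube at (2.5, 1) is present — its section is the full 8.5×26 rectangle; Merging all regions: the regions partially overlap (shared area 16.02 mm²), so overlapping operands fuse into one piece — 1 connected region. Overall, the cross-section is a single solid region. The nearest boundary edge runs (11.00, 27.00)→(11.00, 1.00); distance from the point to it = 0.40 mm. The point is not inside any of the regions above, so it lies outside the cross-section (0.40 mm from the nearest boundary).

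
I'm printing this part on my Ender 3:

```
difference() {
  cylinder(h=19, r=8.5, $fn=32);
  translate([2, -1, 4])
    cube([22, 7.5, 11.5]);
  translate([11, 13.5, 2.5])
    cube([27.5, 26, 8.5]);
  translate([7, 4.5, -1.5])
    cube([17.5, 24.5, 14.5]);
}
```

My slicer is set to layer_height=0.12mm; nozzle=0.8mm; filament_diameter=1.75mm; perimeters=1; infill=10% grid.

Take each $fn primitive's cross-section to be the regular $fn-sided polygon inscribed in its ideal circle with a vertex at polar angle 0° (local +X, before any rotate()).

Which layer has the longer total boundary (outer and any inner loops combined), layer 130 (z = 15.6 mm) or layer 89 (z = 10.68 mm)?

layer 89 (z = 10.68 mm)

Layer 130 (z = 15.6): the cylinder: section is a regular 32-gon, circumradius r=8.5 (perimeter = 2·32·8.500·sin(180°/32) = 53.32 mm); the cube at (2, -1) is absent (z outside [4, 15.5]); the cube at (11, 13.5) is not intersected at this z (z outside [2.5, 11]); the cube at (7, 4.5) is absent (z outside [-1.5, 13]); Subtracting the remaining from the first: none of the subtracted shapes is present at this height, so the r=8.5 cylinder is unchanged — boundary = 53.32 mm. So its perimeter = 53.32 mm. Layer 89 (z = 10.68): the r=8.5 cylinder gives a regular 32-gon of circumradius 8.5 (constant along its height) (perimeter = 2·32·8.500·sin(180°/32) = 53.32 mm); the 22×7.5 cube at (2, -1) contributes its full rectangle (perimeter 59.00 mm); the cube at (11, 13.5) (footprint 27.5×26) is included at this height (perimeter 107.00 mm); the cube at (7, 4.5) (footprint 17.5×24.5) is included at this height (perimeter 84.00 mm); After the difference (first − rest): starting from the r=8.5 cylinder, the 22×7.5 cube at (2, -1) partially overlaps it — only the 42.50 mm² overlap (of its 165.00 mm²) is removed, clipping the outline; the 27.5×26 cube at (11, 13.5) misses the remaining region (no effect); the 17.5×24.5 cube at (7, 4.5) misses the remaining region (no effect) — boundary = 62.19 mm. So its perimeter = 62.19 mm. Layer 89 is larger (62.19 vs 53.32 mm).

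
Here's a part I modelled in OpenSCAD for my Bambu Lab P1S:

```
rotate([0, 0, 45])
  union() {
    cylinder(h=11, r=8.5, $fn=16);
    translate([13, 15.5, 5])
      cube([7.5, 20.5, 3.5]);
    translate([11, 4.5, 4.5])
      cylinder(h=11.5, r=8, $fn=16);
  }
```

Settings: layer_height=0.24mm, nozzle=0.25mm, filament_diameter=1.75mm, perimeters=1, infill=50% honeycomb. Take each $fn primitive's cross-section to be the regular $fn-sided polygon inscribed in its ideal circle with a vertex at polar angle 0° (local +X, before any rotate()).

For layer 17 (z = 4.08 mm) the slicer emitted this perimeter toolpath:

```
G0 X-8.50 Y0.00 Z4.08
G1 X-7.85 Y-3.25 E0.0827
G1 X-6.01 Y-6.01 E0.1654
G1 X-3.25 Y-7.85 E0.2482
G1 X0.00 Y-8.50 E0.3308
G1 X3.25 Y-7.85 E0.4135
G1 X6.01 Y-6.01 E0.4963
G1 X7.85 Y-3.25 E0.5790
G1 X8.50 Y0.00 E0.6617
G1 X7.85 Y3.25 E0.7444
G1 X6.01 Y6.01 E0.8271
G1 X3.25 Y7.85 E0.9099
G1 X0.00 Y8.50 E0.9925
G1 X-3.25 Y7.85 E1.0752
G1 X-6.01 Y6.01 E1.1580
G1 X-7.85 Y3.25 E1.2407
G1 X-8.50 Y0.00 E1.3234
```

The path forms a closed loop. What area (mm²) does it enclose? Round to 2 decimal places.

221.08 mm²

Apply the shoelace formula to the sequence of (X, Y) vertices; enclosed area = 221.08 mm².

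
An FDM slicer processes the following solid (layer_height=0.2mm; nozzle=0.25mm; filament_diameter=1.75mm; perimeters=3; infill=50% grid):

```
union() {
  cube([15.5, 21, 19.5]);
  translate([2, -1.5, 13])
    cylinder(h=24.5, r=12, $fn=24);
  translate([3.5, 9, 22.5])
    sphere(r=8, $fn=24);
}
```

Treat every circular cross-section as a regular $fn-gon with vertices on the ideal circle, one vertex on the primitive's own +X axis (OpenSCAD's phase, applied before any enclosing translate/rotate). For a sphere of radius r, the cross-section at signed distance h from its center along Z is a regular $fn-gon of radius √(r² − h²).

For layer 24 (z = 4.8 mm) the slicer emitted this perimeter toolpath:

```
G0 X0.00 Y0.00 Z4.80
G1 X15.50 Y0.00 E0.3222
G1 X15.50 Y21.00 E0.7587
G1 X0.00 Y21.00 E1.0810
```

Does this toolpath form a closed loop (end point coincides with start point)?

Start point (G0): (0.00, 0.00). End point (last G1): the path does not return to the start — open.

no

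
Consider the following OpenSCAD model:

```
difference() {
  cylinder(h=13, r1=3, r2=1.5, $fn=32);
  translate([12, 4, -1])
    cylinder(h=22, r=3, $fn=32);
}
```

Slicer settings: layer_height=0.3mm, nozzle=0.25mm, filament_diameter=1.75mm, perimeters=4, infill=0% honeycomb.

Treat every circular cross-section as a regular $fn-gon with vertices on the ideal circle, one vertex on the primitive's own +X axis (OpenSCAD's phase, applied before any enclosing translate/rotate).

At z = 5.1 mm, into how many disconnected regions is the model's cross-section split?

1

At z = 5.1 mm: the cone: at t=0.392 of its height the radius interpolates to r₁+(r₂−r₁)t = 2.412, giving a regular 32-gon of that circumradius; the r=3 cylinder at (12, 4) contributes a regular 32-gon of circumradius 3; After the difference (first − rest): starting from the cone, the r=3 cylinder at (12, 4) misses the remaining region (no effect) — 1 connected region. The result has 1 disconnected region.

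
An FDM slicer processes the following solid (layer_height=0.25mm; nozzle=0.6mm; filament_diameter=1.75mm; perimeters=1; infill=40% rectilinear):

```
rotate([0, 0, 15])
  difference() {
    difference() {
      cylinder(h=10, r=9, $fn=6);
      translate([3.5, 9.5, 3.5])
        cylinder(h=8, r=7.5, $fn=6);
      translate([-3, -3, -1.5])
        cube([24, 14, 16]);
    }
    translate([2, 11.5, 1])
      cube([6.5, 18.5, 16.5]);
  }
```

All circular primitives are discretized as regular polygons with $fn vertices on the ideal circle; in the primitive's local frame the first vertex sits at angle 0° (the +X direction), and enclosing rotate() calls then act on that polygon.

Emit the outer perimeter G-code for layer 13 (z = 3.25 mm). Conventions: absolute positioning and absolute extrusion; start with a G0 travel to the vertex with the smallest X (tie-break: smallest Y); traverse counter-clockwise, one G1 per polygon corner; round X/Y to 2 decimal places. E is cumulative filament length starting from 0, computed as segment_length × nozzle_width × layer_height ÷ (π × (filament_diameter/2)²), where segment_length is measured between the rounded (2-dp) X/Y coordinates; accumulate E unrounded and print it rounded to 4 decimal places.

G0 X-8.69 Y-2.33 Z3.25
G1 X-2.33 Y-8.69 E0.5609
G1 X6.36 Y-6.36 E1.1220
G1 X7.80 Y-1.02 E1.4669
G1 X-2.12 Y-3.67 E2.1072
G1 X-4.92 Y6.75 E2.7801
G1 X-6.36 Y6.36 E2.8731
G1 X-8.69 Y-2.33 E3.4342

At z = 3.25 mm: the r=9 cylinder gives a regular 6-gon of circumradius 9 (constant along its height); the cylinder at (3.5, 9.5) is absent (z outside [3.5, 11.5]); the cube at (-3, -3) (footprint 24×14) is included at this height; After the difference (first − rest): starting from the r=9 cylinder, the 24×14 cube at (-3, -3) partially overlaps it — only the 109.40 mm² overlap (of its 336.00 mm²) is removed, clipping the outline — 1 connected region; the cube at (2, 11.5) (footprint 6.5×18.5) is included at this height; Subtracting the remaining from the first: starting from that combined region, the 6.5×18.5 cube at (2, 11.5) misses the remaining region (no effect) — 1 connected region; (whole slice rotated 15° about Z — lengths, areas and connectivity unchanged). The outline is a single polygon with 7 vertices. Extrusion per mm of travel: 0.6 × 0.25 / (π × 0.875²) = 0.062363. Accumulating E over each segment gives final E = 3.4342.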